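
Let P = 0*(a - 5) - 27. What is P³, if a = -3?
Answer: -19683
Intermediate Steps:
P = -27 (P = 0*(-3 - 5) - 27 = 0*(-8) - 27 = 0 - 27 = -27)
P³ = (-27)³ = -19683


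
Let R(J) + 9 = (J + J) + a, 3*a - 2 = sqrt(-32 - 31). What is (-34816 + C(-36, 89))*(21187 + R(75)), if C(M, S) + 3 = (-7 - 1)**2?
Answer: -741277810 - 34755*I*sqrt(7) ≈ -7.4128e+8 - 91953.0*I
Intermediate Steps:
C(M, S) = 61 (C(M, S) = -3 + (-7 - 1)**2 = -3 + (-8)**2 = -3 + 64 = 61)
a = 2/3 + I*sqrt(7) (a = 2/3 + sqrt(-32 - 31)/3 = 2/3 + sqrt(-63)/3 = 2/3 + (3*I*sqrt(7))/3 = 2/3 + I*sqrt(7) ≈ 0.66667 + 2.6458*I)
R(J) = -25/3 + 2*J + I*sqrt(7) (R(J) = -9 + ((J + J) + (2/3 + I*sqrt(7))) = -9 + (2*J + (2/3 + I*sqrt(7))) = -9 + (2/3 + 2*J + I*sqrt(7)) = -25/3 + 2*J + I*sqrt(7))
(-34816 + C(-36, 89))*(21187 + R(75)) = (-34816 + 61)*(21187 + (-25/3 + 2*75 + I*sqrt(7))) = -34755*(21187 + (-25/3 + 150 + I*sqrt(7))) = -34755*(21187 + (425/3 + I*sqrt(7))) = -34755*(63986/3 + I*sqrt(7)) = -741277810 - 34755*I*sqrt(7)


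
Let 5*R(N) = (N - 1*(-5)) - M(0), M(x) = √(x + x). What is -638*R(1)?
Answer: -3828/5 ≈ -765.60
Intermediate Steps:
M(x) = √2*√x (M(x) = √(2*x) = √2*√x)
R(N) = 1 + N/5 (R(N) = ((N - 1*(-5)) - √2*√0)/5 = ((N + 5) - √2*0)/5 = ((5 + N) - 1*0)/5 = ((5 + N) + 0)/5 = (5 + N)/5 = 1 + N/5)
-638*R(1) = -638*(1 + (⅕)*1) = -638*(1 + ⅕) = -638*6/5 = -3828/5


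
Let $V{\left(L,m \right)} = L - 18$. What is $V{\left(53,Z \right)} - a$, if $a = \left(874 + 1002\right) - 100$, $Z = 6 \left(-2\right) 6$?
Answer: $-1741$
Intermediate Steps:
$Z = -72$ ($Z = \left(-12\right) 6 = -72$)
$a = 1776$ ($a = 1876 - 100 = 1776$)
$V{\left(L,m \right)} = -18 + L$ ($V{\left(L,m \right)} = L - 18 = -18 + L$)
$V{\left(53,Z \right)} - a = \left(-18 + 53\right) - 1776 = 35 - 1776 = -1741$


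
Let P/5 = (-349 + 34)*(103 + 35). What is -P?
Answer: 217350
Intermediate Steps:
P = -217350 (P = 5*((-349 + 34)*(103 + 35)) = 5*(-315*138) = 5*(-43470) = -217350)
-P = -1*(-217350) = 217350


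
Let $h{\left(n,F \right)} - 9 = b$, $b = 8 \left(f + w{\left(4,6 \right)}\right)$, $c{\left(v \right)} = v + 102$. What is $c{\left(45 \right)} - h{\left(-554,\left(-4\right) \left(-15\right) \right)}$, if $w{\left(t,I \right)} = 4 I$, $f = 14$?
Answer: $-166$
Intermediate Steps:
$c{\left(v \right)} = 102 + v$
$b = 304$ ($b = 8 \left(14 + 4 \cdot 6\right) = 8 \left(14 + 24\right) = 8 \cdot 38 = 304$)
$h{\left(n,F \right)} = 313$ ($h{\left(n,F \right)} = 9 + 304 = 313$)
$c{\left(45 \right)} - h{\left(-554,\left(-4\right) \left(-15\right) \right)} = \left(102 + 45\right) - 313 = 147 - 313 = -166$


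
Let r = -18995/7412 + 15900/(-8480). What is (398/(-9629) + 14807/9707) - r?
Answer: 482654315039/81504709016 ≈ 5.9218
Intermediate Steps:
r = -65785/14824 (r = -18995*1/7412 + 15900*(-1/8480) = -18995/7412 - 15/8 = -65785/14824 ≈ -4.4377)
(398/(-9629) + 14807/9707) - r = (398/(-9629) + 14807/9707) - 1*(-65785/14824) = (398*(-1/9629) + 14807*(1/9707)) + 65785/14824 = (-398/9629 + 871/571) + 65785/14824 = 8159601/5498159 + 65785/14824 = 482654315039/81504709016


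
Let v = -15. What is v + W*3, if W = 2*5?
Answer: 15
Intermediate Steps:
W = 10
v + W*3 = -15 + 10*3 = -15 + 30 = 15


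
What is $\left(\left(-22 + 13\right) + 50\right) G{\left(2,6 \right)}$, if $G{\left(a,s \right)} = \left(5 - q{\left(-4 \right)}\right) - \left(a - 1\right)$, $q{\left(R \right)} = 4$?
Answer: $0$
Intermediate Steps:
$G{\left(a,s \right)} = 2 - a$ ($G{\left(a,s \right)} = \left(5 - 4\right) - \left(a - 1\right) = 1 - \left(-1 + a\right) = 2 - a$)
$\left(\left(-22 + 13\right) + 50\right) G{\left(2,6 \right)} = \left(\left(-22 + 13\right) + 50\right) \left(2 - 2\right) = \left(-9 + 50\right) \left(2 - 2\right) = 41 \cdot 0 = 0$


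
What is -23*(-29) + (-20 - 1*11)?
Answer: 636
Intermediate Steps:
-23*(-29) + (-20 - 1*11) = 667 + (-20 - 11) = 667 - 31 = 636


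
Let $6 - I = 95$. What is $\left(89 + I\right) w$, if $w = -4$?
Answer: $0$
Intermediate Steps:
$I = -89$ ($I = 6 - 95 = -89$)
$\left(89 + I\right) w = \left(89 - 89\right) \left(-4\right) = 0 \left(-4\right) = 0$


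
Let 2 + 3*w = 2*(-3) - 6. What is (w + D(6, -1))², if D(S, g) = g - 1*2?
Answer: 529/9 ≈ 58.778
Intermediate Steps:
D(S, g) = -2 + g (D(S, g) = g - 2 = -2 + g)
w = -14/3 (w = -⅔ + (2*(-3) - 6)/3 = -⅔ + (-6 - 6)/3 = -⅔ + (⅓)*(-12) = -⅔ - 4 = -14/3 ≈ -4.6667)
(w + D(6, -1))² = (-14/3 + (-2 - 1))² = (-14/3 - 3)² = (-23/3)² = 529/9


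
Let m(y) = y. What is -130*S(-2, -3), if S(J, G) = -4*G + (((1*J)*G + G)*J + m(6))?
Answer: -1560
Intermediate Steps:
S(J, G) = 6 - 4*G + J*(G + G*J) (S(J, G) = -4*G + (((1*J)*G + G)*J + 6) = -4*G + ((J*G + G)*J + 6) = -4*G + ((G*J + G)*J + 6) = -4*G + ((G + G*J)*J + 6) = -4*G + (J*(G + G*J) + 6) = -4*G + (6 + J*(G + G*J)) = 6 - 4*G + J*(G + G*J))
-130*S(-2, -3) = -130*(6 - 4*(-3) - 3*(-2) - 3*(-2)**2) = -130*(6 + 12 + 6 - 3*4) = -130*(6 + 12 + 6 - 12) = -130*12 = -1560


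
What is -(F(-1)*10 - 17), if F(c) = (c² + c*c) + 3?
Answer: -33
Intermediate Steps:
F(c) = 3 + 2*c² (F(c) = (c² + c²) + 3 = 2*c² + 3 = 3 + 2*c²)
-(F(-1)*10 - 17) = -((3 + 2*(-1)²)*10 - 17) = -((3 + 2*1)*10 - 17) = -((3 + 2)*10 - 17) = -(5*10 - 17) = -(50 - 17) = -1*33 = -33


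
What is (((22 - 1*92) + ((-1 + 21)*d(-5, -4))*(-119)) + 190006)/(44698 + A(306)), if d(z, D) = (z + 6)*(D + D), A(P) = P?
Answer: 52244/11251 ≈ 4.6435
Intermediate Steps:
d(z, D) = 2*D*(6 + z) (d(z, D) = (6 + z)*(2*D) = 2*D*(6 + z))
(((22 - 1*92) + ((-1 + 21)*d(-5, -4))*(-119)) + 190006)/(44698 + A(306)) = (((22 - 1*92) + ((-1 + 21)*(2*(-4)*(6 - 5)))*(-119)) + 190006)/(44698 + 306) = (((22 - 92) + (20*(2*(-4)*1))*(-119)) + 190006)/45004 = ((-70 + (20*(-8))*(-119)) + 190006)*(1/45004) = ((-70 - 160*(-119)) + 190006)*(1/45004) = ((-70 + 19040) + 190006)*(1/45004) = (18970 + 190006)*(1/45004) = 208976*(1/45004) = 52244/11251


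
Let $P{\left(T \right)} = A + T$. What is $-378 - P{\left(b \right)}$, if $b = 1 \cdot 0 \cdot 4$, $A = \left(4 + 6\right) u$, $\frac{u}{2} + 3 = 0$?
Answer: $-318$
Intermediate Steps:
$u = -6$ ($u = -6 + 2 \cdot 0 = -6 + 0 = -6$)
$A = -60$ ($A = \left(4 + 6\right) \left(-6\right) = 10 \left(-6\right) = -60$)
$b = 0$ ($b = 0 \cdot 4 = 0$)
$P{\left(T \right)} = -60 + T$
$-378 - P{\left(b \right)} = -378 - \left(-60 + 0\right) = -378 - -60 = -378 + 60 = -318$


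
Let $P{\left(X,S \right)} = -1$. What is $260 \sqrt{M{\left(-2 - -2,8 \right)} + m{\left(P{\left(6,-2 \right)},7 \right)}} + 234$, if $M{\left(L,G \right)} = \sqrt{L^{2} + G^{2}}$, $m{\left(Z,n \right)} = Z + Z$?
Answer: $234 + 260 \sqrt{6} \approx 870.87$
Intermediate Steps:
$m{\left(Z,n \right)} = 2 Z$
$M{\left(L,G \right)} = \sqrt{G^{2} + L^{2}}$
$260 \sqrt{M{\left(-2 - -2,8 \right)} + m{\left(P{\left(6,-2 \right)},7 \right)}} + 234 = 260 \sqrt{\sqrt{8^{2} + \left(-2 - -2\right)^{2}} + 2 \left(-1\right)} + 234 = 260 \sqrt{\sqrt{64 + \left(-2 + 2\right)^{2}} - 2} + 234 = 260 \sqrt{\sqrt{64 + 0^{2}} - 2} + 234 = 260 \sqrt{\sqrt{64 + 0} - 2} + 234 = 260 \sqrt{\sqrt{64} - 2} + 234 = 260 \sqrt{8 - 2} + 234 = 260 \sqrt{6} + 234 = 234 + 260 \sqrt{6}$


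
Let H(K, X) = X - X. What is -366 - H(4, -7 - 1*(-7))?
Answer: -366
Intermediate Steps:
H(K, X) = 0
-366 - H(4, -7 - 1*(-7)) = -366 - 1*0 = -366 + 0 = -366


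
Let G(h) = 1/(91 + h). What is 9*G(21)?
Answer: 9/112 ≈ 0.080357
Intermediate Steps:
9*G(21) = 9/(91 + 21) = 9/112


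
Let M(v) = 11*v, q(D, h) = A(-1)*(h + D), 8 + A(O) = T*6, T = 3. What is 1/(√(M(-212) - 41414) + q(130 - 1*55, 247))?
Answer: 70/226351 - I*√43746/10412146 ≈ 0.00030925 - 2.0088e-5*I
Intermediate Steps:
A(O) = 10 (A(O) = -8 + 3*6 = -8 + 18 = 10)
q(D, h) = 10*D + 10*h (q(D, h) = 10*(h + D) = 10*(D + h) = 10*D + 10*h)
1/(√(M(-212) - 41414) + q(130 - 1*55, 247)) = 1/(√(11*(-212) - 41414) + (10*(130 - 1*55) + 10*247)) = 1/(√(-2332 - 41414) + (10*(130 - 55) + 2470)) = 1/(√(-43746) + (10*75 + 2470)) = 1/(I*√43746 + (750 + 2470)) = 1/(I*√43746 + 3220) = 1/(3220 + I*√43746)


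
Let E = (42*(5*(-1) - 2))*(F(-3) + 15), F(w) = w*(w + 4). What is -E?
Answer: 3528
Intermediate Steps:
F(w) = w*(4 + w)
E = -3528 (E = (42*(5*(-1) - 2))*(-3*(4 - 3) + 15) = (42*(-5 - 2))*(-3*1 + 15) = (42*(-7))*(-3 + 15) = -294*12 = -3528)
-E = -1*(-3528) = 3528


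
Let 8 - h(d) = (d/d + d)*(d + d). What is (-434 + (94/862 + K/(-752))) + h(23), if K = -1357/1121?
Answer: -9421254391/6158128 ≈ -1529.9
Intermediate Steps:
K = -23/19 (K = -1357*1/1121 = -23/19 ≈ -1.2105)
h(d) = 8 - 2*d*(1 + d) (h(d) = 8 - (d/d + d)*(d + d) = 8 - (1 + d)*2*d = 8 - 2*d*(1 + d))
(-434 + (94/862 + K/(-752))) + h(23) = (-434 + (94/862 - 23/19/(-752))) + (8 - 2*23 - 2*23²) = (-434 + (94*(1/862) - 23/19*(-1/752))) + (8 - 46 - 2*529) = (-434 + (47/431 + 23/14288)) + (8 - 46 - 1058) = (-434 + 681449/6158128) - 1096 = -2671946103/6158128 - 1096 = -9421254391/6158128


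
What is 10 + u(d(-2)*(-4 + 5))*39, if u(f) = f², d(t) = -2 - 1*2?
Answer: 634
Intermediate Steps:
d(t) = -4 (d(t) = -2 - 2 = -4)
10 + u(d(-2)*(-4 + 5))*39 = 10 + (-4*(-4 + 5))²*39 = 10 + (-4*1)²*39 = 10 + (-4)²*39 = 10 + 16*39 = 10 + 624 = 634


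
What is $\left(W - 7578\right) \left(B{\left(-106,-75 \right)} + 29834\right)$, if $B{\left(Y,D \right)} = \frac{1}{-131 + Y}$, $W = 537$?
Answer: $- \frac{16594831979}{79} \approx -2.1006 \cdot 10^{8}$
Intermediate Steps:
$\left(W - 7578\right) \left(B{\left(-106,-75 \right)} + 29834\right) = \left(537 - 7578\right) \left(\frac{1}{-131 - 106} + 29834\right) = - 7041 \left(\frac{1}{-237} + 29834\right) = - 7041 \left(- \frac{1}{237} + 29834\right) = \left(-7041\right) \frac{7070657}{237} = - \frac{16594831979}{79}$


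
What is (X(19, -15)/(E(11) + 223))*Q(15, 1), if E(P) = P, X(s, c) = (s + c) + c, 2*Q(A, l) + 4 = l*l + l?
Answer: 11/234 ≈ 0.047009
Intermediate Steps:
Q(A, l) = -2 + l/2 + l²/2 (Q(A, l) = -2 + (l*l + l)/2 = -2 + (l² + l)/2 = -2 + (l + l²)/2 = -2 + (l/2 + l²/2) = -2 + l/2 + l²/2)
X(s, c) = s + 2*c (X(s, c) = (c + s) + c = s + 2*c)
(X(19, -15)/(E(11) + 223))*Q(15, 1) = ((19 + 2*(-15))/(11 + 223))*(-2 + (½)*1 + (½)*1²) = ((19 - 30)/234)*(-2 + ½ + (½)*1) = (-11*1/234)*(-2 + ½ + ½) = -11/234*(-1) = 11/234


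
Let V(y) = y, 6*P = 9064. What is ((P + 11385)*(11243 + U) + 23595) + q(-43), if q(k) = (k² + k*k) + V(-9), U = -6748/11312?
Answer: 58582250935/404 ≈ 1.4501e+8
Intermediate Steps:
P = 4532/3 (P = (⅙)*9064 = 4532/3 ≈ 1510.7)
U = -241/404 (U = -6748*1/11312 = -241/404 ≈ -0.59653)
q(k) = -9 + 2*k² (q(k) = (k² + k*k) - 9 = (k² + k²) - 9 = 2*k² - 9 = -9 + 2*k²)
((P + 11385)*(11243 + U) + 23595) + q(-43) = ((4532/3 + 11385)*(11243 - 241/404) + 23595) + (-9 + 2*(-43)²) = ((38687/3)*(4541931/404) + 23595) + (-9 + 2*1849) = (58571228199/404 + 23595) + (-9 + 3698) = 58580760579/404 + 3689 = 58582250935/404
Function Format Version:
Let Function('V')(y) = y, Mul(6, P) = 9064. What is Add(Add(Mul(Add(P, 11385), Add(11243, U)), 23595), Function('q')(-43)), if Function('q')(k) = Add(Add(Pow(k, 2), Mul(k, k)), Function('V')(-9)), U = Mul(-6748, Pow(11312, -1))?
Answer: Rational(58582250935, 404) ≈ 1.4501e+8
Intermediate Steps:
P = Rational(4532, 3) (P = Mul(Rational(1, 6), 9064) = Rational(4532, 3) ≈ 1510.7)
U = Rational(-241, 404) (U = Mul(-6748, Rational(1, 11312)) = Rational(-241, 404) ≈ -0.59653)
Function('q')(k) = Add(-9, Mul(2, Pow(k, 2))) (Function('q')(k) = Add(Add(Pow(k, 2), Mul(k, k)), -9) = Add(Add(Pow(k, 2), Pow(k, 2)), -9) = Add(Mul(2, Pow(k, 2)), -9) = Add(-9, Mul(2, Pow(k, 2))))
Add(Add(Mul(Add(P, 11385), Add(11243, U)), 23595), Function('q')(-43)) = Add(Add(Mul(Add(Rational(4532, 3), 11385), Add(11243, Rational(-241, 404))), 23595), Add(-9, Mul(2, Pow(-43, 2)))) = Add(Add(Mul(Rational(38687, 3), Rational(4541931, 404)), 23595), Add(-9, Mul(2, 1849))) = Add(Add(Rational(58571228199, 404), 23595), Add(-9, 3698)) = Add(Rational(58580760579, 404), 3689) = Rational(58582250935, 404)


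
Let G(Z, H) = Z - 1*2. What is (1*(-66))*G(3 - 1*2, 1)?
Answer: 66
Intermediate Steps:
G(Z, H) = -2 + Z (G(Z, H) = Z - 2 = -2 + Z)
(1*(-66))*G(3 - 1*2, 1) = (1*(-66))*(-2 + (3 - 1*2)) = -66*(-2 + (3 - 2)) = -66*(-2 + 1) = -66*(-1) = 66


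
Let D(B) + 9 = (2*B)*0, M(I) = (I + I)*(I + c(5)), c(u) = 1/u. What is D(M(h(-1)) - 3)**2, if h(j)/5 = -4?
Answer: 81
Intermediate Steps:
h(j) = -20 (h(j) = 5*(-4) = -20)
M(I) = 2*I*(1/5 + I) (M(I) = (I + I)*(I + 1/5) = (2*I)*(I + 1/5) = (2*I)*(1/5 + I) = 2*I*(1/5 + I))
D(B) = -9 (D(B) = -9 + (2*B)*0 = -9 + 0 = -9)
D(M(h(-1)) - 3)**2 = (-9)**2 = 81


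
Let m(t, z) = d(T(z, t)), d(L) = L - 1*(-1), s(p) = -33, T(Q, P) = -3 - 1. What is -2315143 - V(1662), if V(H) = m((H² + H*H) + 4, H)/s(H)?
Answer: -25466574/11 ≈ -2.3151e+6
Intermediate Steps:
T(Q, P) = -4
d(L) = 1 + L (d(L) = L + 1 = 1 + L)
m(t, z) = -3 (m(t, z) = 1 - 4 = -3)
V(H) = 1/11 (V(H) = -3/(-33) = -3*(-1/33) = 1/11)
-2315143 - V(1662) = -2315143 - 1*1/11 = -2315143 - 1/11 = -25466574/11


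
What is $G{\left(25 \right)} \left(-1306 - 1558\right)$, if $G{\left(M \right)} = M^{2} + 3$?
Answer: $-1798592$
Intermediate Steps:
$G{\left(M \right)} = 3 + M^{2}$
$G{\left(25 \right)} \left(-1306 - 1558\right) = \left(3 + 25^{2}\right) \left(-1306 - 1558\right) = \left(3 + 625\right) \left(-2864\right) = 628 \left(-2864\right) = -1798592$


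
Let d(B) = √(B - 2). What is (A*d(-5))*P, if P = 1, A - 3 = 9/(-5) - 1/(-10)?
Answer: 13*I*√7/10 ≈ 3.4395*I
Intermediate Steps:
d(B) = √(-2 + B)
A = 13/10 (A = 3 + (9/(-5) - 1/(-10)) = 3 + (9*(-⅕) - 1*(-⅒)) = 3 + (-9/5 + ⅒) = 3 - 17/10 = 13/10 ≈ 1.3000)
(A*d(-5))*P = (13*√(-2 - 5)/10)*1 = (13*√(-7)/10)*1 = (13*(I*√7)/10)*1 = (13*I*√7/10)*1 = 13*I*√7/10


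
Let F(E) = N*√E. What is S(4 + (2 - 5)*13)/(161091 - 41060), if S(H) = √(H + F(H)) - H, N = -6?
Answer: 35/120031 + √(-35 - 6*I*√35)/120031 ≈ 0.00031429 - 5.4265e-5*I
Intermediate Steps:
F(E) = -6*√E
S(H) = √(H - 6*√H) - H
S(4 + (2 - 5)*13)/(161091 - 41060) = (√((4 + (2 - 5)*13) - 6*√(4 + (2 - 5)*13)) - (4 + (2 - 5)*13))/(161091 - 41060) = (√((4 - 3*13) - 6*√(4 - 3*13)) - (4 - 3*13))/120031 = (√((4 - 39) - 6*√(4 - 39)) - (4 - 39))*(1/120031) = (√(-35 - 6*I*√35) - 1*(-35))*(1/120031) = (√(-35 - 6*I*√35) + 35)*(1/120031) = (35 + √(-35 - 6*I*√35))*(1/120031) = 35/120031 + √(-35 - 6*I*√35)/120031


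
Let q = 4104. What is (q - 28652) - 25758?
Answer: -50306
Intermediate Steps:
(q - 28652) - 25758 = (4104 - 28652) - 25758 = -24548 - 25758 = -50306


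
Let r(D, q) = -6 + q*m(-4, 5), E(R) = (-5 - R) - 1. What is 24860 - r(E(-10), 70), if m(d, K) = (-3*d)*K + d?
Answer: 20946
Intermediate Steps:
E(R) = -6 - R
m(d, K) = d - 3*K*d (m(d, K) = -3*K*d + d = d - 3*K*d)
r(D, q) = -6 + 56*q (r(D, q) = -6 + q*(-4*(1 - 3*5)) = -6 + q*(-4*(1 - 15)) = -6 + q*(-4*(-14)) = -6 + q*56 = -6 + 56*q)
24860 - r(E(-10), 70) = 24860 - (-6 + 56*70) = 24860 - (-6 + 3920) = 24860 - 1*3914 = 24860 - 3914 = 20946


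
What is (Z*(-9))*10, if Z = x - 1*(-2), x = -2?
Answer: 0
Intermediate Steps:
Z = 0 (Z = -2 - 1*(-2) = -2 + 2 = 0)
(Z*(-9))*10 = (0*(-9))*10 = 0*10 = 0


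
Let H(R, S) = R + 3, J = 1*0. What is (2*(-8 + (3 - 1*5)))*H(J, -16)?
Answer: -60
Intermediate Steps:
J = 0
H(R, S) = 3 + R
(2*(-8 + (3 - 1*5)))*H(J, -16) = (2*(-8 + (3 - 1*5)))*(3 + 0) = (2*(-8 + (3 - 5)))*3 = (2*(-8 - 2))*3 = (2*(-10))*3 = -20*3 = -60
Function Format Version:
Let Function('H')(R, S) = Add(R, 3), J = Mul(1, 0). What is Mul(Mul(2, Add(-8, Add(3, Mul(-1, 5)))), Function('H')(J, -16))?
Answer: -60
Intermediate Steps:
J = 0
Function('H')(R, S) = Add(3, R)
Mul(Mul(2, Add(-8, Add(3, Mul(-1, 5)))), Function('H')(J, -16)) = Mul(Mul(2, Add(-8, Add(3, Mul(-1, 5)))), Add(3, 0)) = Mul(Mul(2, Add(-8, Add(3, -5))), 3) = Mul(Mul(2, Add(-8, -2)), 3) = Mul(Mul(2, -10), 3) = Mul(-20, 3) = -60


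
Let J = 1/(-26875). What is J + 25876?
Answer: 695417499/26875 ≈ 25876.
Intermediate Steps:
J = -1/26875 ≈ -3.7209e-5
J + 25876 = -1/26875 + 25876 = 695417499/26875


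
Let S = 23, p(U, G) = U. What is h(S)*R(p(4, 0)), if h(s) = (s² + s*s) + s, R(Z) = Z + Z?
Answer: 8648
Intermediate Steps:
R(Z) = 2*Z
h(s) = s + 2*s² (h(s) = (s² + s²) + s = 2*s² + s = s + 2*s²)
h(S)*R(p(4, 0)) = (23*(1 + 2*23))*(2*4) = (23*(1 + 46))*8 = (23*47)*8 = 1081*8 = 8648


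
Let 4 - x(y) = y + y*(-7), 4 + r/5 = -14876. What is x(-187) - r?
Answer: 73282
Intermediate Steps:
r = -74400 (r = -20 + 5*(-14876) = -20 - 74380 = -74400)
x(y) = 4 + 6*y (x(y) = 4 - (y + y*(-7)) = 4 - (y - 7*y) = 4 - (-6)*y = 4 + 6*y)
x(-187) - r = (4 + 6*(-187)) - 1*(-74400) = (4 - 1122) + 74400 = -1118 + 74400 = 73282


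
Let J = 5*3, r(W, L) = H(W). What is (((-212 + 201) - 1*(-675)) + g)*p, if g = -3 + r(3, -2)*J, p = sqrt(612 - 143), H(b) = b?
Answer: 706*sqrt(469) ≈ 15289.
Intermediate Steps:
p = sqrt(469) ≈ 21.656
r(W, L) = W
J = 15
g = 42 (g = -3 + 3*15 = -3 + 45 = 42)
(((-212 + 201) - 1*(-675)) + g)*p = (((-212 + 201) - 1*(-675)) + 42)*sqrt(469) = ((-11 + 675) + 42)*sqrt(469) = (664 + 42)*sqrt(469) = 706*sqrt(469)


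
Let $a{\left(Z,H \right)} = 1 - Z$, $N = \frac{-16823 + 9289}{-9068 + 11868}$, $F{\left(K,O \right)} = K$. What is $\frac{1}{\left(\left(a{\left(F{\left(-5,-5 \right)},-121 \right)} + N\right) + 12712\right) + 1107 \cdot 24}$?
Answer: $\frac{1400}{54996633} \approx 2.5456 \cdot 10^{-5}$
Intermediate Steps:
$N = - \frac{3767}{1400}$ ($N = - \frac{7534}{2800} = \left(-7534\right) \frac{1}{2800} = - \frac{3767}{1400} \approx -2.6907$)
$\frac{1}{\left(\left(a{\left(F{\left(-5,-5 \right)},-121 \right)} + N\right) + 12712\right) + 1107 \cdot 24} = \frac{1}{\left(\left(\left(1 - -5\right) - \frac{3767}{1400}\right) + 12712\right) + 1107 \cdot 24} = \frac{1}{\left(\left(\left(1 + 5\right) - \frac{3767}{1400}\right) + 12712\right) + 26568} = \frac{1}{\left(\left(6 - \frac{3767}{1400}\right) + 12712\right) + 26568} = \frac{1}{\left(\frac{4633}{1400} + 12712\right) + 26568} = \frac{1}{\frac{17801433}{1400} + 26568} = \frac{1}{\frac{54996633}{1400}} = \frac{1400}{54996633}$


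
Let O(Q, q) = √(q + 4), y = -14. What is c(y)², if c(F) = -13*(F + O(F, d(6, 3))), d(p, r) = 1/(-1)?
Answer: 33631 - 4732*√3 ≈ 25435.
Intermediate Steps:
d(p, r) = -1 (d(p, r) = 1*(-1) = -1)
O(Q, q) = √(4 + q)
c(F) = -13*F - 13*√3 (c(F) = -13*(F + √(4 - 1)) = -13*(F + √3) = -13*F - 13*√3)
c(y)² = (-13*(-14) - 13*√3)² = (182 - 13*√3)²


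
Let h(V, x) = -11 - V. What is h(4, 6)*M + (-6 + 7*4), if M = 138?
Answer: -2048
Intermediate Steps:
h(4, 6)*M + (-6 + 7*4) = (-11 - 1*4)*138 + (-6 + 7*4) = (-11 - 4)*138 + (-6 + 28) = -15*138 + 22 = -2070 + 22 = -2048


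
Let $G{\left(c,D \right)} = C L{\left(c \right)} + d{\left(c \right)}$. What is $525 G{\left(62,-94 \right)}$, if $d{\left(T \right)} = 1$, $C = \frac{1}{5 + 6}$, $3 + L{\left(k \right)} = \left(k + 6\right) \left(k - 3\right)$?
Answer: $\frac{2110500}{11} \approx 1.9186 \cdot 10^{5}$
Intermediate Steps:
$L{\left(k \right)} = -3 + \left(-3 + k\right) \left(6 + k\right)$ ($L{\left(k \right)} = -3 + \left(k + 6\right) \left(k - 3\right) = -3 + \left(6 + k\right) \left(-3 + k\right) = -3 + \left(-3 + k\right) \left(6 + k\right)$)
$C = \frac{1}{11} \approx 0.090909$
$G{\left(c,D \right)} = - \frac{10}{11} + \frac{c^{2}}{11} + \frac{3 c}{11}$ ($G{\left(c,D \right)} = \frac{-21 + c^{2} + 3 c}{11} + 1 = \left(- \frac{21}{11} + \frac{c^{2}}{11} + \frac{3 c}{11}\right) + 1 = - \frac{10}{11} + \frac{c^{2}}{11} + \frac{3 c}{11}$)
$525 G{\left(62,-94 \right)} = 525 \left(- \frac{10}{11} + \frac{62^{2}}{11} + \frac{3}{11} \cdot 62\right) = 525 \left(- \frac{10}{11} + \frac{1}{11} \cdot 3844 + \frac{186}{11}\right) = 525 \left(- \frac{10}{11} + \frac{3844}{11} + \frac{186}{11}\right) = 525 \cdot \frac{4020}{11} = \frac{2110500}{11}$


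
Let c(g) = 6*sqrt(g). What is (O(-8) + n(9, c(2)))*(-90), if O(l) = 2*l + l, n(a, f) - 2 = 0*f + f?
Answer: 1980 - 540*sqrt(2) ≈ 1216.3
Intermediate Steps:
n(a, f) = 2 + f (n(a, f) = 2 + (0*f + f) = 2 + (0 + f) = 2 + f)
O(l) = 3*l
(O(-8) + n(9, c(2)))*(-90) = (3*(-8) + (2 + 6*sqrt(2)))*(-90) = (-24 + (2 + 6*sqrt(2)))*(-90) = (-22 + 6*sqrt(2))*(-90) = 1980 - 540*sqrt(2)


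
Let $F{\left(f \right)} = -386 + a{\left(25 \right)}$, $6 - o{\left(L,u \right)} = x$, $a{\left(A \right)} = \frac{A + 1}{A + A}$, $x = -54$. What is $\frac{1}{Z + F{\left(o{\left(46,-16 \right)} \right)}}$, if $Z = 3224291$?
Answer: $\frac{25}{80597638} \approx 3.1018 \cdot 10^{-7}$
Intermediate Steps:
$a{\left(A \right)} = \frac{1 + A}{2 A}$
$o{\left(L,u \right)} = 60$ ($o{\left(L,u \right)} = 6 - -54 = 6 + 54 = 60$)
$F{\left(f \right)} = - \frac{9637}{25}$ ($F{\left(f \right)} = -386 + \frac{1 + 25}{2 \cdot 25} = -386 + \frac{1}{2} \cdot \frac{1}{25} \cdot 26 = -386 + \frac{13}{25} = - \frac{9637}{25}$)
$\frac{1}{Z + F{\left(o{\left(46,-16 \right)} \right)}} = \frac{1}{3224291 - \frac{9637}{25}} = \frac{1}{\frac{80597638}{25}} = \frac{25}{80597638}$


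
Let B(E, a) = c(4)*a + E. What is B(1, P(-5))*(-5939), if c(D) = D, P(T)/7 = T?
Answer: 825521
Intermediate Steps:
P(T) = 7*T
B(E, a) = E + 4*a (B(E, a) = 4*a + E = E + 4*a)
B(1, P(-5))*(-5939) = (1 + 4*(7*(-5)))*(-5939) = (1 + 4*(-35))*(-5939) = (1 - 140)*(-5939) = -139*(-5939) = 825521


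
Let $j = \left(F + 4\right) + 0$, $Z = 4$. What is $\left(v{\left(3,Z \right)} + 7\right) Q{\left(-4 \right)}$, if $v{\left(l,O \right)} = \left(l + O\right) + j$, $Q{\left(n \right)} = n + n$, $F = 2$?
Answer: $-160$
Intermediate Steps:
$j = 6$ ($j = \left(2 + 4\right) + 0 = 6 + 0 = 6$)
$Q{\left(n \right)} = 2 n$
$v{\left(l,O \right)} = 6 + O + l$ ($v{\left(l,O \right)} = \left(l + O\right) + 6 = \left(O + l\right) + 6 = 6 + O + l$)
$\left(v{\left(3,Z \right)} + 7\right) Q{\left(-4 \right)} = \left(\left(6 + 4 + 3\right) + 7\right) 2 \left(-4\right) = \left(13 + 7\right) \left(-8\right) = 20 \left(-8\right) = -160$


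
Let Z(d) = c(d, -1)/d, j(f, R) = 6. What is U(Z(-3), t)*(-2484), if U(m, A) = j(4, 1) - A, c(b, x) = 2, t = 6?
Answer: 0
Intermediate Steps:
Z(d) = 2/d
U(m, A) = 6 - A
U(Z(-3), t)*(-2484) = (6 - 1*6)*(-2484) = (6 - 6)*(-2484) = 0*(-2484) = 0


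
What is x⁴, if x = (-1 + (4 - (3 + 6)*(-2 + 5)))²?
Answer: 110075314176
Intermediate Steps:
x = 576 (x = (-1 + (4 - 9*3))² = (-1 + (4 - 1*27))² = (-1 + (4 - 27))² = (-1 - 23)² = (-24)² = 576)
x⁴ = 576⁴ = 110075314176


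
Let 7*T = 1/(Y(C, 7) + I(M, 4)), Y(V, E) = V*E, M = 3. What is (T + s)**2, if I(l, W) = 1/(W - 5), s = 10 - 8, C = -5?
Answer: 253009/63504 ≈ 3.9841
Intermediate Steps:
s = 2
Y(V, E) = E*V
I(l, W) = 1/(-5 + W)
T = -1/252 (T = 1/(7*(7*(-5) + 1/(-5 + 4))) = 1/(7*(-35 + 1/(-1))) = 1/(7*(-35 - 1)) = (1/7)/(-36) = (1/7)*(-1/36) = -1/252 ≈ -0.0039683)
(T + s)**2 = (-1/252 + 2)**2 = (503/252)**2 = 253009/63504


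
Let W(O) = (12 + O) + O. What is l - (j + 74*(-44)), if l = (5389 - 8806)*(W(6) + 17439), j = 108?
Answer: -59667923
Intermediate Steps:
W(O) = 12 + 2*O
l = -59671071 (l = (5389 - 8806)*((12 + 2*6) + 17439) = -3417*((12 + 12) + 17439) = -3417*(24 + 17439) = -3417*17463 = -59671071)
l - (j + 74*(-44)) = -59671071 - (108 + 74*(-44)) = -59671071 - (108 - 3256) = -59671071 - 1*(-3148) = -59671071 + 3148 = -59667923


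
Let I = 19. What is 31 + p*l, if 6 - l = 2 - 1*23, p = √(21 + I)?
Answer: 31 + 54*√10 ≈ 201.76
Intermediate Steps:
p = 2*√10 (p = √(21 + 19) = √40 = 2*√10 ≈ 6.3246)
l = 27 (l = 6 - (2 - 1*23) = 6 - (2 - 23) = 6 - 1*(-21) = 6 + 21 = 27)
31 + p*l = 31 + (2*√10)*27 = 31 + 54*√10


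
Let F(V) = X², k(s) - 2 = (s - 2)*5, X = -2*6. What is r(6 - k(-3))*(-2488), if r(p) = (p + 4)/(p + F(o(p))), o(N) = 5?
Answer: -82104/173 ≈ -474.59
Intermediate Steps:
X = -12
k(s) = -8 + 5*s (k(s) = 2 + (s - 2)*5 = 2 + (-2 + s)*5 = 2 + (-10 + 5*s) = -8 + 5*s)
F(V) = 144 (F(V) = (-12)² = 144)
r(p) = (4 + p)/(144 + p) (r(p) = (p + 4)/(p + 144) = (4 + p)/(144 + p))
r(6 - k(-3))*(-2488) = ((4 + (6 - (-8 + 5*(-3))))/(144 + (6 - (-8 + 5*(-3)))))*(-2488) = ((4 + (6 - (-8 - 15)))/(144 + (6 - (-8 - 15))))*(-2488) = ((4 + (6 - 1*(-23)))/(144 + (6 - 1*(-23))))*(-2488) = ((4 + (6 + 23))/(144 + (6 + 23)))*(-2488) = ((4 + 29)/(144 + 29))*(-2488) = (33/173)*(-2488) = -82104/173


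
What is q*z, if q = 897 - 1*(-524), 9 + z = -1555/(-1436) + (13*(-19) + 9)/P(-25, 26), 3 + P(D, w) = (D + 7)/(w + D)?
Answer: 20912857/4308 ≈ 4854.4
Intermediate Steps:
P(D, w) = -3 + (7 + D)/(D + w) (P(D, w) = -3 + (D + 7)/(w + D) = -3 + (7 + D)/(D + w))
z = 14717/4308 (z = -9 + (-1555/(-1436) + (13*(-19) + 9)/(((7 - 3*26 - 2*(-25))/(-25 + 26)))) = -9 + (-1555*(-1/1436) + (-247 + 9)/(((7 - 78 + 50)/1))) = -9 + (1555/1436 - 238/(1*(-21))) = -9 + (1555/1436 - 238/(-21)) = -9 + (1555/1436 - 238*(-1/21)) = -9 + (1555/1436 + 34/3) = -9 + 53489/4308 = 14717/4308 ≈ 3.4162)
q = 1421 (q = 897 + 524 = 1421)
q*z = 1421*(14717/4308) = 20912857/4308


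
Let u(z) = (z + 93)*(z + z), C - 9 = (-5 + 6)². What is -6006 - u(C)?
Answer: -8066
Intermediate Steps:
C = 10 (C = 9 + (-5 + 6)² = 9 + 1² = 9 + 1 = 10)
u(z) = 2*z*(93 + z) (u(z) = (93 + z)*(2*z) = 2*z*(93 + z))
-6006 - u(C) = -6006 - 2*10*(93 + 10) = -6006 - 2*10*103 = -6006 - 1*2060 = -6006 - 2060 = -8066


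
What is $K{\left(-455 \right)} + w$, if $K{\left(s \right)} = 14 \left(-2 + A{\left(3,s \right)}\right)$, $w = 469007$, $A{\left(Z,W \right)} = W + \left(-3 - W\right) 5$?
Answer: $494249$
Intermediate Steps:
$A{\left(Z,W \right)} = -15 - 4 W$ ($A{\left(Z,W \right)} = W - \left(15 + 5 W\right) = -15 - 4 W$)
$K{\left(s \right)} = -238 - 56 s$ ($K{\left(s \right)} = 14 \left(-2 - \left(15 + 4 s\right)\right) = 14 \left(-17 - 4 s\right) = -238 - 56 s$)
$K{\left(-455 \right)} + w = \left(-238 - -25480\right) + 469007 = \left(-238 + 25480\right) + 469007 = 25242 + 469007 = 494249$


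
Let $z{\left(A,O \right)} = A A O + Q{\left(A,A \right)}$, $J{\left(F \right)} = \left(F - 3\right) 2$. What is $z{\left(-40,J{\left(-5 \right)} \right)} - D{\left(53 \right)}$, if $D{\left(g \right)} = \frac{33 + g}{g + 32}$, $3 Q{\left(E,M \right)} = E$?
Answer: $- \frac{6531658}{255} \approx -25614.0$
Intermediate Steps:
$J{\left(F \right)} = -6 + 2 F$ ($J{\left(F \right)} = \left(-3 + F\right) 2 = -6 + 2 F$)
$Q{\left(E,M \right)} = \frac{E}{3}$
$z{\left(A,O \right)} = \frac{A}{3} + O A^{2}$ ($z{\left(A,O \right)} = A A O + \frac{A}{3} = A^{2} O + \frac{A}{3} = O A^{2} + \frac{A}{3} = \frac{A}{3} + O A^{2}$)
$D{\left(g \right)} = \frac{33 + g}{32 + g}$
$z{\left(-40,J{\left(-5 \right)} \right)} - D{\left(53 \right)} = - 40 \left(\frac{1}{3} - 40 \left(-6 + 2 \left(-5\right)\right)\right) - \frac{33 + 53}{32 + 53} = - 40 \left(\frac{1}{3} - 40 \left(-6 - 10\right)\right) - \frac{1}{85} \cdot 86 = - 40 \left(\frac{1}{3} - -640\right) - \frac{1}{85} \cdot 86 = - 40 \left(\frac{1}{3} + 640\right) - \frac{86}{85} = \left(-40\right) \frac{1921}{3} - \frac{86}{85} = - \frac{76840}{3} - \frac{86}{85} = - \frac{6531658}{255}$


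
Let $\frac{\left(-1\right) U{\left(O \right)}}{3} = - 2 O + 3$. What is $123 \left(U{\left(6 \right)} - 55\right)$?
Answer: $-3444$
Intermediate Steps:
$U{\left(O \right)} = -9 + 6 O$ ($U{\left(O \right)} = - 3 \left(- 2 O + 3\right) = - 3 \left(3 - 2 O\right) = -9 + 6 O$)
$123 \left(U{\left(6 \right)} - 55\right) = 123 \left(\left(-9 + 6 \cdot 6\right) - 55\right) = 123 \left(\left(-9 + 36\right) - 55\right) = 123 \left(27 - 55\right) = 123 \left(-28\right) = -3444$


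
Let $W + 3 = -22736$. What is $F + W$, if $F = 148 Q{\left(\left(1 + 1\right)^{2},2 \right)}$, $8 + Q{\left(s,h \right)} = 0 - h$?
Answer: $-24219$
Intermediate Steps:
$Q{\left(s,h \right)} = -8 - h$ ($Q{\left(s,h \right)} = -8 + \left(0 - h\right) = -8 - h$)
$W = -22739$ ($W = -3 - 22736 = -22739$)
$F = -1480$ ($F = 148 \left(-8 - 2\right) = 148 \left(-10\right) = -1480$)
$F + W = -1480 - 22739 = -24219$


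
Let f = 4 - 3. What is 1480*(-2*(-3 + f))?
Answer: 5920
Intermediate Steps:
f = 1
1480*(-2*(-3 + f)) = 1480*(-2*(-3 + 1)) = 1480*(-2*(-2)) = 1480*4 = 5920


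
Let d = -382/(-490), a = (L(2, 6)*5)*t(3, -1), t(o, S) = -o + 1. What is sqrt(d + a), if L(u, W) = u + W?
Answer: I*sqrt(97045)/35 ≈ 8.9006*I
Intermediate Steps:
L(u, W) = W + u
t(o, S) = 1 - o
a = -80 (a = ((6 + 2)*5)*(1 - 1*3) = (8*5)*(1 - 3) = 40*(-2) = -80)
d = 191/245 (d = -382*(-1/490) = 191/245 ≈ 0.77959)
sqrt(d + a) = sqrt(191/245 - 80) = sqrt(-19409/245) = I*sqrt(97045)/35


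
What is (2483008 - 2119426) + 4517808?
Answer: 4881390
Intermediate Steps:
(2483008 - 2119426) + 4517808 = 363582 + 4517808 = 4881390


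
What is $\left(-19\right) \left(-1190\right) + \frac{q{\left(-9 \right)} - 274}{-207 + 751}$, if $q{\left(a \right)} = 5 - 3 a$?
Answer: $\frac{6149799}{272} \approx 22610.0$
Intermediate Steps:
$\left(-19\right) \left(-1190\right) + \frac{q{\left(-9 \right)} - 274}{-207 + 751} = \left(-19\right) \left(-1190\right) + \frac{\left(5 - -27\right) - 274}{-207 + 751} = 22610 + \frac{\left(5 + 27\right) - 274}{544} = 22610 + \left(32 - 274\right) \frac{1}{544} = 22610 - \frac{121}{272} = \frac{6149799}{272}$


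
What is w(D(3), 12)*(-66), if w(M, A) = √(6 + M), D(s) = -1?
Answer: -66*√5 ≈ -147.58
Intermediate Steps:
w(D(3), 12)*(-66) = √(6 - 1)*(-66) = √5*(-66) = -66*√5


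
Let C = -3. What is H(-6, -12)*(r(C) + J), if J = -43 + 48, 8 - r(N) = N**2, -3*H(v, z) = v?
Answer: 8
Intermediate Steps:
H(v, z) = -v/3
r(N) = 8 - N**2
J = 5
H(-6, -12)*(r(C) + J) = (-1/3*(-6))*((8 - 1*(-3)**2) + 5) = 2*((8 - 1*9) + 5) = 2*((8 - 9) + 5) = 2*(-1 + 5) = 2*4 = 8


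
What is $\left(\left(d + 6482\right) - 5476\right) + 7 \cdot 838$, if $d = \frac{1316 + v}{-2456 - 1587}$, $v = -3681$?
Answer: $\frac{27785861}{4043} \approx 6872.6$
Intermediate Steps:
$d = \frac{2365}{4043}$ ($d = \frac{1316 - 3681}{-2456 - 1587} = - \frac{2365}{-4043} = \left(-2365\right) \left(- \frac{1}{4043}\right) = \frac{2365}{4043} \approx 0.58496$)
$\left(\left(d + 6482\right) - 5476\right) + 7 \cdot 838 = \left(\left(\frac{2365}{4043} + 6482\right) - 5476\right) + 7 \cdot 838 = \left(\frac{26209091}{4043} - 5476\right) + 5866 = \frac{4069623}{4043} + 5866 = \frac{27785861}{4043}$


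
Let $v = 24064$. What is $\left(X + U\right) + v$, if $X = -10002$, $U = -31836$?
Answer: $-17774$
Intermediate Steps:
$\left(X + U\right) + v = \left(-10002 - 31836\right) + 24064 = -41838 + 24064 = -17774$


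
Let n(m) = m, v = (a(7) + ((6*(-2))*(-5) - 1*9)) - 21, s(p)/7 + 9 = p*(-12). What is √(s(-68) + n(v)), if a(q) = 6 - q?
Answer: √5678 ≈ 75.353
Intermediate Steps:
s(p) = -63 - 84*p (s(p) = -63 + 7*(p*(-12)) = -63 + 7*(-12*p) = -63 - 84*p)
v = 29 (v = ((6 - 1*7) + ((6*(-2))*(-5) - 1*9)) - 21 = ((6 - 7) + (-12*(-5) - 9)) - 21 = (-1 + (60 - 9)) - 21 = (-1 + 51) - 21 = 50 - 21 = 29)
√(s(-68) + n(v)) = √((-63 - 84*(-68)) + 29) = √((-63 + 5712) + 29) = √(5649 + 29) = √5678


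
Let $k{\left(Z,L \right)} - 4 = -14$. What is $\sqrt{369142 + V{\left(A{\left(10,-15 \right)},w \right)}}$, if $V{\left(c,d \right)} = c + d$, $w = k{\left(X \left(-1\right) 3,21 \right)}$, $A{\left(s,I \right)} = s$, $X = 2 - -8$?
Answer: $\sqrt{369142} \approx 607.57$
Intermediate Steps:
$X = 10$ ($X = 2 + 8 = 10$)
$k{\left(Z,L \right)} = -10$ ($k{\left(Z,L \right)} = 4 - 14 = -10$)
$w = -10$
$\sqrt{369142 + V{\left(A{\left(10,-15 \right)},w \right)}} = \sqrt{369142 + \left(10 - 10\right)} = \sqrt{369142 + 0} = \sqrt{369142}$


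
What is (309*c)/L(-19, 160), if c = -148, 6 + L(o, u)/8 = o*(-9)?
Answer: -3811/110 ≈ -34.645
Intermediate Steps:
L(o, u) = -48 - 72*o (L(o, u) = -48 + 8*(o*(-9)) = -48 + 8*(-9*o) = -48 - 72*o)
(309*c)/L(-19, 160) = (309*(-148))/(-48 - 72*(-19)) = -45732/(-48 + 1368) = -45732/1320 = -45732*1/1320 = -3811/110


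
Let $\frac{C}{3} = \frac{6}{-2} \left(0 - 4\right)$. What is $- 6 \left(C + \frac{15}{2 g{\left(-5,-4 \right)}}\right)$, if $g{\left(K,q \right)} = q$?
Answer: $- \frac{819}{4} \approx -204.75$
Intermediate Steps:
$C = 36$ ($C = 3 \frac{6}{-2} \left(0 - 4\right) = 3 \cdot 6 \left(- \frac{1}{2}\right) \left(-4\right) = 3 \left(\left(-3\right) \left(-4\right)\right) = 3 \cdot 12 = 36$)
$- 6 \left(C + \frac{15}{2 g{\left(-5,-4 \right)}}\right) = - 6 \left(36 + \frac{15}{2 \left(-4\right)}\right) = - 6 \left(36 + \frac{15}{-8}\right) = - 6 \left(36 + 15 \left(- \frac{1}{8}\right)\right) = - 6 \left(36 - \frac{15}{8}\right) = \left(-6\right) \frac{273}{8} = - \frac{819}{4}$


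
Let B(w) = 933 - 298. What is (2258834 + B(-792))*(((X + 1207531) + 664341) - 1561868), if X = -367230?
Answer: -129300372994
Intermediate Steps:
B(w) = 635
(2258834 + B(-792))*(((X + 1207531) + 664341) - 1561868) = (2258834 + 635)*(((-367230 + 1207531) + 664341) - 1561868) = 2259469*((840301 + 664341) - 1561868) = 2259469*(1504642 - 1561868) = 2259469*(-57226) = -129300372994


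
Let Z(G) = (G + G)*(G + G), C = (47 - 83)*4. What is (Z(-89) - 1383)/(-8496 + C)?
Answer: -30301/8640 ≈ -3.5071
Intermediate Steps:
C = -144 (C = -36*4 = -144)
Z(G) = 4*G² (Z(G) = (2*G)*(2*G) = 4*G²)
(Z(-89) - 1383)/(-8496 + C) = (4*(-89)² - 1383)/(-8496 - 144) = (4*7921 - 1383)/(-8640) = (31684 - 1383)*(-1/8640) = 30301*(-1/8640) = -30301/8640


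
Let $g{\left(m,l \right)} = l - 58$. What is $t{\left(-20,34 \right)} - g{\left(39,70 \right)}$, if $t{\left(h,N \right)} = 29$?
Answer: $17$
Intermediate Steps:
$g{\left(m,l \right)} = -58 + l$
$t{\left(-20,34 \right)} - g{\left(39,70 \right)} = 29 - \left(-58 + 70\right) = 29 - 12 = 17$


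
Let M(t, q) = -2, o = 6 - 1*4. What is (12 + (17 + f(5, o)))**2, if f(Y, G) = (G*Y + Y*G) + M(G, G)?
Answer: 2209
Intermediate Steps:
o = 2 (o = 6 - 4 = 2)
f(Y, G) = -2 + 2*G*Y (f(Y, G) = (G*Y + Y*G) - 2 = (G*Y + G*Y) - 2 = 2*G*Y - 2 = -2 + 2*G*Y)
(12 + (17 + f(5, o)))**2 = (12 + (17 + (-2 + 2*2*5)))**2 = (12 + (17 + (-2 + 20)))**2 = (12 + (17 + 18))**2 = (12 + 35)**2 = 47**2 = 2209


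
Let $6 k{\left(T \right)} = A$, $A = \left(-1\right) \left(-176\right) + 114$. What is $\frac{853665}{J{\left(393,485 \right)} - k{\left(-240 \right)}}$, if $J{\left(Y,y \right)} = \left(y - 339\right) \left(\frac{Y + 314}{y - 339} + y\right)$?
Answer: $\frac{2560995}{214406} \approx 11.945$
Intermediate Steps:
$J{\left(Y,y \right)} = \left(-339 + y\right) \left(y + \frac{314 + Y}{-339 + y}\right)$ ($J{\left(Y,y \right)} = \left(-339 + y\right) \left(\frac{314 + Y}{-339 + y} + y\right) = \left(-339 + y\right) \left(y + \frac{314 + Y}{-339 + y}\right)$)
$A = 290$ ($A = 176 + 114 = 290$)
$k{\left(T \right)} = \frac{145}{3}$ ($k{\left(T \right)} = \frac{1}{6} \cdot 290 = \frac{145}{3}$)
$\frac{853665}{J{\left(393,485 \right)} - k{\left(-240 \right)}} = \frac{853665}{\left(314 + 393 + 485^{2} - 164415\right) - \frac{145}{3}} = \frac{853665}{\left(314 + 393 + 235225 - 164415\right) - \frac{145}{3}} = \frac{853665}{71517 - \frac{145}{3}} = \frac{853665}{\frac{214406}{3}} = 853665 \cdot \frac{3}{214406} = \frac{2560995}{214406}$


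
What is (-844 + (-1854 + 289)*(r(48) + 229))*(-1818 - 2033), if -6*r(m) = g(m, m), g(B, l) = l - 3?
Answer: 2676379533/2 ≈ 1.3382e+9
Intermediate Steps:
g(B, l) = -3 + l
r(m) = ½ - m/6 (r(m) = -(-3 + m)/6 = ½ - m/6)
(-844 + (-1854 + 289)*(r(48) + 229))*(-1818 - 2033) = (-844 + (-1854 + 289)*((½ - ⅙*48) + 229))*(-1818 - 2033) = (-844 - 1565*((½ - 8) + 229))*(-3851) = (-844 - 1565*(-15/2 + 229))*(-3851) = (-844 - 1565*443/2)*(-3851) = (-844 - 693295/2)*(-3851) = -694983/2*(-3851) = 2676379533/2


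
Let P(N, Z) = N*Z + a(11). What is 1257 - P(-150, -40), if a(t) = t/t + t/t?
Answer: -4745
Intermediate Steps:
a(t) = 2 (a(t) = 1 + 1 = 2)
P(N, Z) = 2 + N*Z (P(N, Z) = N*Z + 2 = 2 + N*Z)
1257 - P(-150, -40) = 1257 - (2 - 150*(-40)) = 1257 - (2 + 6000) = 1257 - 1*6002 = 1257 - 6002 = -4745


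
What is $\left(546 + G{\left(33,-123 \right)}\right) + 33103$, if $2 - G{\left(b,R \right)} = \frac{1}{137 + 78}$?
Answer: $\frac{7234964}{215} \approx 33651.0$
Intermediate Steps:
$G{\left(b,R \right)} = \frac{429}{215}$ ($G{\left(b,R \right)} = 2 - \frac{1}{137 + 78} = 2 - \frac{1}{215} = \frac{429}{215}$)
$\left(546 + G{\left(33,-123 \right)}\right) + 33103 = \left(546 + \frac{429}{215}\right) + 33103 = \frac{117819}{215} + 33103 = \frac{7234964}{215}$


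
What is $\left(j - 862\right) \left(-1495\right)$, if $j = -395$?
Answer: $1879215$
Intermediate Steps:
$\left(j - 862\right) \left(-1495\right) = \left(-395 - 862\right) \left(-1495\right) = \left(-1257\right) \left(-1495\right) = 1879215$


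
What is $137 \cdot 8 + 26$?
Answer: $1122$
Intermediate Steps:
$137 \cdot 8 + 26 = 1096 + 26 = 1122$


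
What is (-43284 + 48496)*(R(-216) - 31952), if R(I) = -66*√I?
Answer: -166533824 - 2063952*I*√6 ≈ -1.6653e+8 - 5.0556e+6*I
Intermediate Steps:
(-43284 + 48496)*(R(-216) - 31952) = (-43284 + 48496)*(-396*I*√6 - 31952) = 5212*(-396*I*√6 - 31952) = 5212*(-31952 - 396*I*√6) = -166533824 - 2063952*I*√6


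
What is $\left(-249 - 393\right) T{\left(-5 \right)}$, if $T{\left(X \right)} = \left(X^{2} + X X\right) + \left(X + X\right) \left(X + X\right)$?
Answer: $-96300$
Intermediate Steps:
$T{\left(X \right)} = 6 X^{2}$ ($T{\left(X \right)} = \left(X^{2} + X^{2}\right) + 2 X 2 X = 2 X^{2} + 4 X^{2} = 6 X^{2}$)
$\left(-249 - 393\right) T{\left(-5 \right)} = \left(-249 - 393\right) 6 \left(-5\right)^{2} = - 642 \cdot 6 \cdot 25 = \left(-642\right) 150 = -96300$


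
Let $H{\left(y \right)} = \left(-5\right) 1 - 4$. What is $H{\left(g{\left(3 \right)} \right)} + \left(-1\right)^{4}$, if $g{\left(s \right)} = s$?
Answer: $-8$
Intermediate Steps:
$H{\left(y \right)} = -9$ ($H{\left(y \right)} = -5 - 4 = -9$)
$H{\left(g{\left(3 \right)} \right)} + \left(-1\right)^{4} = -9 + \left(-1\right)^{4} = -9 + 1 = -8$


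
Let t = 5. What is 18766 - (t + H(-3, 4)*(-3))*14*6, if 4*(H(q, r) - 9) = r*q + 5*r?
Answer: 21118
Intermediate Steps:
H(q, r) = 9 + 5*r/4 + q*r/4 (H(q, r) = 9 + (r*q + 5*r)/4 = 9 + (q*r + 5*r)/4 = 9 + (5*r + q*r)/4 = 9 + (5*r/4 + q*r/4) = 9 + 5*r/4 + q*r/4)
18766 - (t + H(-3, 4)*(-3))*14*6 = 18766 - (5 + (9 + (5/4)*4 + (1/4)*(-3)*4)*(-3))*14*6 = 18766 - (5 + (9 + 5 - 3)*(-3))*14*6 = 18766 - (5 + 11*(-3))*14*6 = 18766 - (5 - 33)*14*6 = 18766 - (-28*14)*6 = 18766 - (-392)*6 = 18766 - 1*(-2352) = 18766 + 2352 = 21118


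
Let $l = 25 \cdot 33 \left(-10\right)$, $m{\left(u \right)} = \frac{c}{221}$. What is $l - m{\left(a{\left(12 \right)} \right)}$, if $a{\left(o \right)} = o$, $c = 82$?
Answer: $- \frac{1823332}{221} \approx -8250.4$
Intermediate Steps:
$m{\left(u \right)} = \frac{82}{221}$
$l = -8250$ ($l = 825 \left(-10\right) = -8250$)
$l - m{\left(a{\left(12 \right)} \right)} = -8250 - \frac{82}{221} = - \frac{1823332}{221}$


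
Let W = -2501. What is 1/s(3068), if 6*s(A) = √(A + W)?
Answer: 2*√7/21 ≈ 0.25198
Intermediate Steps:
s(A) = √(-2501 + A)/6 (s(A) = √(A - 2501)/6 = √(-2501 + A)/6)
1/s(3068) = 1/(√(-2501 + 3068)/6) = 1/(√567/6) = 1/((9*√7)/6) = 1/(3*√7/2) = 2*√7/21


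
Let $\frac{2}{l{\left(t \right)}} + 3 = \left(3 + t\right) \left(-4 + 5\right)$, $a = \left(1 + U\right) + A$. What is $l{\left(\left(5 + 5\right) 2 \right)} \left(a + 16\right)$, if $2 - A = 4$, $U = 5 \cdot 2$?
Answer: $\frac{5}{2} \approx 2.5$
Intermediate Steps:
$U = 10$
$A = -2$ ($A = 2 - 4 = -2$)
$a = 9$ ($a = \left(1 + 10\right) - 2 = 11 - 2 = 9$)
$l{\left(t \right)} = \frac{2}{t}$ ($l{\left(t \right)} = \frac{2}{-3 + \left(3 + t\right) \left(-4 + 5\right)} = \frac{2}{-3 + \left(3 + t\right) 1} = \frac{2}{-3 + \left(3 + t\right)} = \frac{2}{t}$)
$l{\left(\left(5 + 5\right) 2 \right)} \left(a + 16\right) = \frac{2}{\left(5 + 5\right) 2} \left(9 + 16\right) = \frac{2}{10 \cdot 2} \cdot 25 = \frac{2}{20} \cdot 25 = 2 \cdot \frac{1}{20} \cdot 25 = \frac{1}{10} \cdot 25 = \frac{5}{2}$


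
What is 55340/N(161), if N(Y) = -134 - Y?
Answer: -11068/59 ≈ -187.59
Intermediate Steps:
55340/N(161) = 55340/(-134 - 1*161) = 55340/(-134 - 161) = 55340/(-295) = 55340*(-1/295) = -11068/59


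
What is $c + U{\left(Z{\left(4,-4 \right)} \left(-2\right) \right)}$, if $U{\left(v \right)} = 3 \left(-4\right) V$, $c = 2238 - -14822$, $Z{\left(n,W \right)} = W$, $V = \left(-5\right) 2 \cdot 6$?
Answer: $17780$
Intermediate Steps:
$V = -60$ ($V = \left(-10\right) 6 = -60$)
$c = 17060$ ($c = 2238 + 14822 = 17060$)
$U{\left(v \right)} = 720$ ($U{\left(v \right)} = 3 \left(-4\right) \left(-60\right) = \left(-12\right) \left(-60\right) = 720$)
$c + U{\left(Z{\left(4,-4 \right)} \left(-2\right) \right)} = 17060 + 720 = 17780$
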